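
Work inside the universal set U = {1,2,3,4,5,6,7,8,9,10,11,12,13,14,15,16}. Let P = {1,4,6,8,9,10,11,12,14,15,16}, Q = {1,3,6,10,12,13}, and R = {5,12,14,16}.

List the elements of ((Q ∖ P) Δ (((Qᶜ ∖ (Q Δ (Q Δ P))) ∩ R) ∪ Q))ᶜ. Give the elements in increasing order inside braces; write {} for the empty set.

Q ∖ P = {3,13}
Qᶜ = {2,4,5,7,8,9,11,14,15,16}
Q Δ P = {3,4,8,9,11,13,14,15,16}
Q Δ (Q Δ P) = {1,4,6,8,9,10,11,12,14,15,16}
Qᶜ ∖ (Q Δ (Q Δ P)) = {2,5,7}
(Qᶜ ∖ (Q Δ (Q Δ P))) ∩ R = {5}
((Qᶜ ∖ (Q Δ (Q Δ P))) ∩ R) ∪ Q = {1,3,5,6,10,12,13}
(Q ∖ P) Δ (((Qᶜ ∖ (Q Δ (Q Δ P))) ∩ R) ∪ Q) = {1,5,6,10,12}
((Q ∖ P) Δ (((Qᶜ ∖ (Q Δ (Q Δ P))) ∩ R) ∪ Q))ᶜ = {2,3,4,7,8,9,11,13,14,15,16}

{2,3,4,7,8,9,11,13,14,15,16}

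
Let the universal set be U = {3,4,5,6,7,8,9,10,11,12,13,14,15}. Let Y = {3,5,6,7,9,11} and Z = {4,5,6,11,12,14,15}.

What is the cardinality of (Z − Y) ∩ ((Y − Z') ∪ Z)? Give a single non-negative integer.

4

Z − Y = {4,12,14,15}
Z' = {3,7,8,9,10,13}
Y − Z' = {5,6,11}
(Y − Z') ∪ Z = {4,5,6,11,12,14,15}
(Z − Y) ∩ ((Y − Z') ∪ Z) = {4,12,14,15}
|(Z − Y) ∩ ((Y − Z') ∪ Z)| = 4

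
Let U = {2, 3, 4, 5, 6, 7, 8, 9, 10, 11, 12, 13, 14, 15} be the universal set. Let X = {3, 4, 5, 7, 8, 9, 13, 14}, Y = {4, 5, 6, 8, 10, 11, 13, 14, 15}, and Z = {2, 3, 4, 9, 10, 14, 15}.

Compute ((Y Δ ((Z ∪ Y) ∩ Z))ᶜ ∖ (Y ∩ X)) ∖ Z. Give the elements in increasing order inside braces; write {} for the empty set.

Z ∪ Y = {2, 3, 4, 5, 6, 8, 9, 10, 11, 13, 14, 15}
(Z ∪ Y) ∩ Z = {2, 3, 4, 9, 10, 14, 15}
Y Δ ((Z ∪ Y) ∩ Z) = {2, 3, 5, 6, 8, 9, 11, 13}
(Y Δ ((Z ∪ Y) ∩ Z))ᶜ = {4, 7, 10, 12, 14, 15}
Y ∩ X = {4, 5, 8, 13, 14}
(Y Δ ((Z ∪ Y) ∩ Z))ᶜ ∖ (Y ∩ X) = {7, 10, 12, 15}
((Y Δ ((Z ∪ Y) ∩ Z))ᶜ ∖ (Y ∩ X)) ∖ Z = {7, 12}

{7, 12}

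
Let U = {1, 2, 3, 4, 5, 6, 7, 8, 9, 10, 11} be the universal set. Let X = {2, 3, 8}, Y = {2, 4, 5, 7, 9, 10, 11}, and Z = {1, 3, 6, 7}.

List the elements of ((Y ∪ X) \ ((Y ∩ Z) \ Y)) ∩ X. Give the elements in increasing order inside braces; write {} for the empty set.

{2, 3, 8}

Y ∪ X = {2, 3, 4, 5, 7, 8, 9, 10, 11}
Y ∩ Z = {7}
(Y ∩ Z) \ Y = {}
(Y ∪ X) \ ((Y ∩ Z) \ Y) = {2, 3, 4, 5, 7, 8, 9, 10, 11}
((Y ∪ X) \ ((Y ∩ Z) \ Y)) ∩ X = {2, 3, 8}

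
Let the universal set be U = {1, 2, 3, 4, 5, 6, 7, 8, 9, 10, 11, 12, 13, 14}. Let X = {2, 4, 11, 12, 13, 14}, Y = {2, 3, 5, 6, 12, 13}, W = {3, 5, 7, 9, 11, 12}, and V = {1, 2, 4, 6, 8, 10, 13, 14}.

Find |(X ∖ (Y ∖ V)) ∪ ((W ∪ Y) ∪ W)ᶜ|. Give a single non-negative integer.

Y ∖ V = {3, 5, 12}
X ∖ (Y ∖ V) = {2, 4, 11, 13, 14}
W ∪ Y = {2, 3, 5, 6, 7, 9, 11, 12, 13}
(W ∪ Y) ∪ W = {2, 3, 5, 6, 7, 9, 11, 12, 13}
((W ∪ Y) ∪ W)ᶜ = {1, 4, 8, 10, 14}
(X ∖ (Y ∖ V)) ∪ ((W ∪ Y) ∪ W)ᶜ = {1, 2, 4, 8, 10, 11, 13, 14}
|(X ∖ (Y ∖ V)) ∪ ((W ∪ Y) ∪ W)ᶜ| = 8

8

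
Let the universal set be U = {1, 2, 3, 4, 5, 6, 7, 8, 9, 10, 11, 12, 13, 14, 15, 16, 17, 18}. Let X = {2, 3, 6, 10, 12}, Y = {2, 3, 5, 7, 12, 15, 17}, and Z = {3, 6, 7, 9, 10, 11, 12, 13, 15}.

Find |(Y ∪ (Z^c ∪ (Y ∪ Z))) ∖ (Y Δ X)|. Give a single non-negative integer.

12

Z^c = {1, 2, 4, 5, 8, 14, 16, 17, 18}
Y ∪ Z = {2, 3, 5, 6, 7, 9, 10, 11, 12, 13, 15, 17}
Z^c ∪ (Y ∪ Z) = {1, 2, 3, 4, 5, 6, 7, 8, 9, 10, 11, 12, 13, 14, 15, 16, 17, 18}
Y ∪ (Z^c ∪ (Y ∪ Z)) = {1, 2, 3, 4, 5, 6, 7, 8, 9, 10, 11, 12, 13, 14, 15, 16, 17, 18}
Y Δ X = {5, 6, 7, 10, 15, 17}
(Y ∪ (Z^c ∪ (Y ∪ Z))) ∖ (Y Δ X) = {1, 2, 3, 4, 8, 9, 11, 12, 13, 14, 16, 18}
|(Y ∪ (Z^c ∪ (Y ∪ Z))) ∖ (Y Δ X)| = 12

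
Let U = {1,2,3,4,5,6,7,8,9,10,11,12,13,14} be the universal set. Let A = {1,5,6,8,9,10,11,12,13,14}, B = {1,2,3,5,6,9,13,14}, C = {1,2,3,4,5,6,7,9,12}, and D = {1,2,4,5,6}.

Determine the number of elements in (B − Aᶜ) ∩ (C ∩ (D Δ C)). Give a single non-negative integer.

Aᶜ = {2,3,4,7}
B − Aᶜ = {1,5,6,9,13,14}
D Δ C = {3,7,9,12}
C ∩ (D Δ C) = {3,7,9,12}
(B − Aᶜ) ∩ (C ∩ (D Δ C)) = {9}
|(B − Aᶜ) ∩ (C ∩ (D Δ C))| = 1

1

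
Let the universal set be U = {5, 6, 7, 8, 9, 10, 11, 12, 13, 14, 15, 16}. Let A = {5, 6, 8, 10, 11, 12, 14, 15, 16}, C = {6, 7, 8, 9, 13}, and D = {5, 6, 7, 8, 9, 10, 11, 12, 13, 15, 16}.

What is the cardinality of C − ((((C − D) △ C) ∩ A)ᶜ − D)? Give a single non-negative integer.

C − D = {}
(C − D) △ C = {6, 7, 8, 9, 13}
((C − D) △ C) ∩ A = {6, 8}
(((C − D) △ C) ∩ A)ᶜ = {5, 7, 9, 10, 11, 12, 13, 14, 15, 16}
(((C − D) △ C) ∩ A)ᶜ − D = {14}
C − ((((C − D) △ C) ∩ A)ᶜ − D) = {6, 7, 8, 9, 13}
|C − ((((C − D) △ C) ∩ A)ᶜ − D)| = 5

5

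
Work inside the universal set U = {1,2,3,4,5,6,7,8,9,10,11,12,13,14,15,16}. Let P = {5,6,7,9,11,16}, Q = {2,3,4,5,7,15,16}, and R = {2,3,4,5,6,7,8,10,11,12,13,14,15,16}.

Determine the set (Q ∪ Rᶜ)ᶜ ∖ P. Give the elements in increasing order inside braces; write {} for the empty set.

Rᶜ = {1,9}
Q ∪ Rᶜ = {1,2,3,4,5,7,9,15,16}
(Q ∪ Rᶜ)ᶜ = {6,8,10,11,12,13,14}
(Q ∪ Rᶜ)ᶜ ∖ P = {8,10,12,13,14}

{8,10,12,13,14}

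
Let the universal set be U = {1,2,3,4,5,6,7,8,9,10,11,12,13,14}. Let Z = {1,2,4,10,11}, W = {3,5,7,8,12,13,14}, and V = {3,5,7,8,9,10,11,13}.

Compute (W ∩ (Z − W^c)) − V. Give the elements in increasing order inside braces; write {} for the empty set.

W^c = {1,2,4,6,9,10,11}
Z − W^c = {}
W ∩ (Z − W^c) = {}
(W ∩ (Z − W^c)) − V = {}

{}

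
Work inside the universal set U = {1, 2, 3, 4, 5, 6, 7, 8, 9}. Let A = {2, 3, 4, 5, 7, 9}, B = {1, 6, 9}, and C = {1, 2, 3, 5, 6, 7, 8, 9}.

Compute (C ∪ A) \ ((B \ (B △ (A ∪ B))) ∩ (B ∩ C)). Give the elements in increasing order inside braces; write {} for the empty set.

C ∪ A = {1, 2, 3, 4, 5, 6, 7, 8, 9}
A ∪ B = {1, 2, 3, 4, 5, 6, 7, 9}
B △ (A ∪ B) = {2, 3, 4, 5, 7}
B \ (B △ (A ∪ B)) = {1, 6, 9}
B ∩ C = {1, 6, 9}
(B \ (B △ (A ∪ B))) ∩ (B ∩ C) = {1, 6, 9}
(C ∪ A) \ ((B \ (B △ (A ∪ B))) ∩ (B ∩ C)) = {2, 3, 4, 5, 7, 8}

{2, 3, 4, 5, 7, 8}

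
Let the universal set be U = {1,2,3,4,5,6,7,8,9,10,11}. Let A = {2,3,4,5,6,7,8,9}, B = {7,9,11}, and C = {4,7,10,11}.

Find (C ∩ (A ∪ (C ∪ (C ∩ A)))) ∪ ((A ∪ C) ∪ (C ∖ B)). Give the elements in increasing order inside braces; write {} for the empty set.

C ∩ A = {4,7}
C ∪ (C ∩ A) = {4,7,10,11}
A ∪ (C ∪ (C ∩ A)) = {2,3,4,5,6,7,8,9,10,11}
C ∩ (A ∪ (C ∪ (C ∩ A))) = {4,7,10,11}
A ∪ C = {2,3,4,5,6,7,8,9,10,11}
C ∖ B = {4,10}
(A ∪ C) ∪ (C ∖ B) = {2,3,4,5,6,7,8,9,10,11}
(C ∩ (A ∪ (C ∪ (C ∩ A)))) ∪ ((A ∪ C) ∪ (C ∖ B)) = {2,3,4,5,6,7,8,9,10,11}

{2,3,4,5,6,7,8,9,10,11}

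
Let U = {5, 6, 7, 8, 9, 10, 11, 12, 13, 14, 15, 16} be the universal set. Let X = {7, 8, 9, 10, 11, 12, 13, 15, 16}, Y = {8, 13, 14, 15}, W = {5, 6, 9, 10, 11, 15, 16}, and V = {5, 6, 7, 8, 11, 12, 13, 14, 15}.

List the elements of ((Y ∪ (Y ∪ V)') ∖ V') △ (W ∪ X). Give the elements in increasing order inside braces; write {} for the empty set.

Y ∪ V = {5, 6, 7, 8, 11, 12, 13, 14, 15}
(Y ∪ V)' = {9, 10, 16}
Y ∪ (Y ∪ V)' = {8, 9, 10, 13, 14, 15, 16}
V' = {9, 10, 16}
(Y ∪ (Y ∪ V)') ∖ V' = {8, 13, 14, 15}
W ∪ X = {5, 6, 7, 8, 9, 10, 11, 12, 13, 15, 16}
((Y ∪ (Y ∪ V)') ∖ V') △ (W ∪ X) = {5, 6, 7, 9, 10, 11, 12, 14, 16}

{5, 6, 7, 9, 10, 11, 12, 14, 16}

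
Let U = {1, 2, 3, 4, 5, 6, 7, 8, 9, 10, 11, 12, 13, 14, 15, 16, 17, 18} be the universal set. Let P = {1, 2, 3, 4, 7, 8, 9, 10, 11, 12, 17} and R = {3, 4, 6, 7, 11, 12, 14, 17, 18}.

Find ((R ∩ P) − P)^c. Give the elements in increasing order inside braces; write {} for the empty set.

{1, 2, 3, 4, 5, 6, 7, 8, 9, 10, 11, 12, 13, 14, 15, 16, 17, 18}

R ∩ P = {3, 4, 7, 11, 12, 17}
(R ∩ P) − P = {}
((R ∩ P) − P)^c = {1, 2, 3, 4, 5, 6, 7, 8, 9, 10, 11, 12, 13, 14, 15, 16, 17, 18}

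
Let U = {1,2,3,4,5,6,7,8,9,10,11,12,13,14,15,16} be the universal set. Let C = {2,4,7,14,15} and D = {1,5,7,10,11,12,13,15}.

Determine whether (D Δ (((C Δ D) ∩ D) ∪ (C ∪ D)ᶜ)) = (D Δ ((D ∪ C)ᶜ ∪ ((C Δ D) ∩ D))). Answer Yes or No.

Yes

C Δ D = {1,2,4,5,10,11,12,13,14}
(C Δ D) ∩ D = {1,5,10,11,12,13}
C ∪ D = {1,2,4,5,7,10,11,12,13,14,15}
(C ∪ D)ᶜ = {3,6,8,9,16}
((C Δ D) ∩ D) ∪ (C ∪ D)ᶜ = {1,3,5,6,8,9,10,11,12,13,16}
D Δ (((C Δ D) ∩ D) ∪ (C ∪ D)ᶜ) = {3,6,7,8,9,15,16}
D ∪ C = {1,2,4,5,7,10,11,12,13,14,15}
(D ∪ C)ᶜ = {3,6,8,9,16}
(D ∪ C)ᶜ ∪ ((C Δ D) ∩ D) = {1,3,5,6,8,9,10,11,12,13,16}
D Δ ((D ∪ C)ᶜ ∪ ((C Δ D) ∩ D)) = {3,6,7,8,9,15,16}
Both equal {3,6,7,8,9,15,16}, so D Δ (((C Δ D) ∩ D) ∪ (C ∪ D)ᶜ) = D Δ ((D ∪ C)ᶜ ∪ ((C Δ D) ∩ D)).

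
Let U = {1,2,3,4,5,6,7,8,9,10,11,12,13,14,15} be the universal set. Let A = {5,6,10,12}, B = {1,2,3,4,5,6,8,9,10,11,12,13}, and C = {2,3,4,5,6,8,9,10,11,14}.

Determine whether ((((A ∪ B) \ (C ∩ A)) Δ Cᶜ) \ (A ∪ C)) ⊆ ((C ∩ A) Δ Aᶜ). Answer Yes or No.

Yes

A ∪ B = {1,2,3,4,5,6,8,9,10,11,12,13}
C ∩ A = {5,6,10}
(A ∪ B) \ (C ∩ A) = {1,2,3,4,8,9,11,12,13}
Cᶜ = {1,7,12,13,15}
((A ∪ B) \ (C ∩ A)) Δ Cᶜ = {2,3,4,7,8,9,11,15}
A ∪ C = {2,3,4,5,6,8,9,10,11,12,14}
(((A ∪ B) \ (C ∩ A)) Δ Cᶜ) \ (A ∪ C) = {7,15}
Aᶜ = {1,2,3,4,7,8,9,11,13,14,15}
(C ∩ A) Δ Aᶜ = {1,2,3,4,5,6,7,8,9,10,11,13,14,15}
Every element of {7,15} is in {1,2,3,4,5,6,7,8,9,10,11,13,14,15}, so (((A ∪ B) \ (C ∩ A)) Δ Cᶜ) \ (A ∪ C) ⊆ (C ∩ A) Δ Aᶜ.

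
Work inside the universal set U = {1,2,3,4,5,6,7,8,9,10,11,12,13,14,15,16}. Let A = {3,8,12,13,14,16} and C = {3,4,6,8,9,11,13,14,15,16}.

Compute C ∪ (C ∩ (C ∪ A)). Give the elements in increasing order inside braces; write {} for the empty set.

{3,4,6,8,9,11,13,14,15,16}

C ∪ A = {3,4,6,8,9,11,12,13,14,15,16}
C ∩ (C ∪ A) = {3,4,6,8,9,11,13,14,15,16}
C ∪ (C ∩ (C ∪ A)) = {3,4,6,8,9,11,13,14,15,16}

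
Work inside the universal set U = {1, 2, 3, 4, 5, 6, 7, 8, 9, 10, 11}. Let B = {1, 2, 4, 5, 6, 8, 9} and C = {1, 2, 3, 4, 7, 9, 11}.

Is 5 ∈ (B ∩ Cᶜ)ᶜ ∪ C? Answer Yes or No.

No

5 ∉ C, so 5 ∈ Cᶜ
5 ∈ B and 5 ∈ Cᶜ, so 5 ∈ B ∩ Cᶜ
5 ∉ (B ∩ Cᶜ)ᶜ since 5 ∈ (B ∩ Cᶜ)
5 ∉ (B ∩ Cᶜ)ᶜ and 5 ∉ C, so 5 ∉ (B ∩ Cᶜ)ᶜ ∪ C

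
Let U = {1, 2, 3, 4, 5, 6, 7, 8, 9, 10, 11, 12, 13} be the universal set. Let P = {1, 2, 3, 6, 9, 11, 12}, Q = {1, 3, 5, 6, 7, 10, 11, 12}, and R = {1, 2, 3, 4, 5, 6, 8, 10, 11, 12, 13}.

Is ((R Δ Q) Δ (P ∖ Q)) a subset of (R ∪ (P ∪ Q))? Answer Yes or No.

R Δ Q = {2, 4, 7, 8, 13}
P ∖ Q = {2, 9}
(R Δ Q) Δ (P ∖ Q) = {4, 7, 8, 9, 13}
P ∪ Q = {1, 2, 3, 5, 6, 7, 9, 10, 11, 12}
R ∪ (P ∪ Q) = {1, 2, 3, 4, 5, 6, 7, 8, 9, 10, 11, 12, 13}
Every element of {4, 7, 8, 9, 13} is in {1, 2, 3, 4, 5, 6, 7, 8, 9, 10, 11, 12, 13}, so (R Δ Q) Δ (P ∖ Q) ⊆ R ∪ (P ∪ Q).

Yes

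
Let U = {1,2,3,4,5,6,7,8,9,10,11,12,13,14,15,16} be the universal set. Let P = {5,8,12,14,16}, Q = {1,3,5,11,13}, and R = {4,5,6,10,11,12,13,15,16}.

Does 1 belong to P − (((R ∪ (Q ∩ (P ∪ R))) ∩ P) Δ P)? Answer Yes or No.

1 ∉ P and 1 ∉ R, so 1 ∉ P ∪ R
1 ∈ Q and 1 ∉ (P ∪ R), so 1 ∉ Q ∩ (P ∪ R)
1 ∉ R and 1 ∉ (Q ∩ (P ∪ R)), so 1 ∉ R ∪ (Q ∩ (P ∪ R))
1 ∉ (R ∪ (Q ∩ (P ∪ R))) and 1 ∉ P, so 1 ∉ (R ∪ (Q ∩ (P ∪ R))) ∩ P
1 ∉ ((R ∪ (Q ∩ (P ∪ R))) ∩ P) and 1 ∉ P, so 1 ∉ ((R ∪ (Q ∩ (P ∪ R))) ∩ P) Δ P
1 ∉ P and 1 ∉ (((R ∪ (Q ∩ (P ∪ R))) ∩ P) Δ P), so 1 ∉ P − (((R ∪ (Q ∩ (P ∪ R))) ∩ P) Δ P)

No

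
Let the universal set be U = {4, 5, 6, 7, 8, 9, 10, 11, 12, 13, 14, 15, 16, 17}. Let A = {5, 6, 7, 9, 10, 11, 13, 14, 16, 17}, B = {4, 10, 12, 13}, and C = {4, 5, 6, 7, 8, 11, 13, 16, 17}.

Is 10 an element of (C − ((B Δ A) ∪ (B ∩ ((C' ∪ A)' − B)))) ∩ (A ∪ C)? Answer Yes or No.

No

10 ∈ B and 10 ∈ A, so 10 ∉ B Δ A
10 ∉ C, so 10 ∈ C'
10 ∈ C' and 10 ∈ A, so 10 ∈ C' ∪ A
10 ∉ (C' ∪ A)' since 10 ∈ (C' ∪ A)
10 ∉ (C' ∪ A)' and 10 ∈ B, so 10 ∉ (C' ∪ A)' − B
10 ∈ B and 10 ∉ ((C' ∪ A)' − B), so 10 ∉ B ∩ ((C' ∪ A)' − B)
10 ∉ (B Δ A) and 10 ∉ (B ∩ ((C' ∪ A)' − B)), so 10 ∉ (B Δ A) ∪ (B ∩ ((C' ∪ A)' − B))
10 ∉ C and 10 ∉ ((B Δ A) ∪ (B ∩ ((C' ∪ A)' − B))), so 10 ∉ C − ((B Δ A) ∪ (B ∩ ((C' ∪ A)' − B)))
10 ∈ A and 10 ∉ C, so 10 ∈ A ∪ C
10 ∉ (C − ((B Δ A) ∪ (B ∩ ((C' ∪ A)' − B)))) and 10 ∈ (A ∪ C), so 10 ∉ (C − ((B Δ A) ∪ (B ∩ ((C' ∪ A)' − B)))) ∩ (A ∪ C)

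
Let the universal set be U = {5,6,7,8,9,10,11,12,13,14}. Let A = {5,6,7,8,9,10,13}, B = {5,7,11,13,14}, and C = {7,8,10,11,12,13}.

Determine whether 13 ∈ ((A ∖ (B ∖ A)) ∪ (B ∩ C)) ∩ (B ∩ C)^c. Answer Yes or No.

No

13 ∈ B and 13 ∈ A, so 13 ∉ B ∖ A
13 ∈ A and 13 ∉ (B ∖ A), so 13 ∈ A ∖ (B ∖ A)
13 ∈ B and 13 ∈ C, so 13 ∈ B ∩ C
13 ∈ (A ∖ (B ∖ A)) and 13 ∈ (B ∩ C), so 13 ∈ (A ∖ (B ∖ A)) ∪ (B ∩ C)
13 ∈ B and 13 ∈ C, so 13 ∈ B ∩ C
13 ∉ (B ∩ C)^c since 13 ∈ (B ∩ C)
13 ∈ ((A ∖ (B ∖ A)) ∪ (B ∩ C)) and 13 ∉ (B ∩ C)^c, so 13 ∉ ((A ∖ (B ∖ A)) ∪ (B ∩ C)) ∩ (B ∩ C)^c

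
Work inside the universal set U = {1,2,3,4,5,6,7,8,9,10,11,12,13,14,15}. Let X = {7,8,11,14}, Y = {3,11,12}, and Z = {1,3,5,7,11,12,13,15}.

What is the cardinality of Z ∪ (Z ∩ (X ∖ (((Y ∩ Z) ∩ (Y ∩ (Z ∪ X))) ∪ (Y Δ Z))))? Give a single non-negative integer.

8

Y ∩ Z = {3,11,12}
Z ∪ X = {1,3,5,7,8,11,12,13,14,15}
Y ∩ (Z ∪ X) = {3,11,12}
(Y ∩ Z) ∩ (Y ∩ (Z ∪ X)) = {3,11,12}
Y Δ Z = {1,5,7,13,15}
((Y ∩ Z) ∩ (Y ∩ (Z ∪ X))) ∪ (Y Δ Z) = {1,3,5,7,11,12,13,15}
X ∖ (((Y ∩ Z) ∩ (Y ∩ (Z ∪ X))) ∪ (Y Δ Z)) = {8,14}
Z ∩ (X ∖ (((Y ∩ Z) ∩ (Y ∩ (Z ∪ X))) ∪ (Y Δ Z))) = {}
Z ∪ (Z ∩ (X ∖ (((Y ∩ Z) ∩ (Y ∩ (Z ∪ X))) ∪ (Y Δ Z)))) = {1,3,5,7,11,12,13,15}
|Z ∪ (Z ∩ (X ∖ (((Y ∩ Z) ∩ (Y ∩ (Z ∪ X))) ∪ (Y Δ Z))))| = 8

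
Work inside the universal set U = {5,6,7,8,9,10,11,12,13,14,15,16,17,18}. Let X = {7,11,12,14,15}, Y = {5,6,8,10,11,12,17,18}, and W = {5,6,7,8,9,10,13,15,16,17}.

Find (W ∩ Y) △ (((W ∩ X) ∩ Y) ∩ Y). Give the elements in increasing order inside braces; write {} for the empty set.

W ∩ Y = {5,6,8,10,17}
W ∩ X = {7,15}
(W ∩ X) ∩ Y = {}
((W ∩ X) ∩ Y) ∩ Y = {}
(W ∩ Y) △ (((W ∩ X) ∩ Y) ∩ Y) = {5,6,8,10,17}

{5,6,8,10,17}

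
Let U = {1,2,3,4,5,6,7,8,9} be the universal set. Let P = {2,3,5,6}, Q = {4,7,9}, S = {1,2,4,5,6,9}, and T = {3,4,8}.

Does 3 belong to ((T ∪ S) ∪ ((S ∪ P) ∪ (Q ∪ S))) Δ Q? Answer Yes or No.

3 ∈ T and 3 ∉ S, so 3 ∈ T ∪ S
3 ∉ S and 3 ∈ P, so 3 ∈ S ∪ P
3 ∉ Q and 3 ∉ S, so 3 ∉ Q ∪ S
3 ∈ (S ∪ P) and 3 ∉ (Q ∪ S), so 3 ∈ (S ∪ P) ∪ (Q ∪ S)
3 ∈ (T ∪ S) and 3 ∈ ((S ∪ P) ∪ (Q ∪ S)), so 3 ∈ (T ∪ S) ∪ ((S ∪ P) ∪ (Q ∪ S))
3 ∈ ((T ∪ S) ∪ ((S ∪ P) ∪ (Q ∪ S))) and 3 ∉ Q, so 3 ∈ ((T ∪ S) ∪ ((S ∪ P) ∪ (Q ∪ S))) Δ Q

Yes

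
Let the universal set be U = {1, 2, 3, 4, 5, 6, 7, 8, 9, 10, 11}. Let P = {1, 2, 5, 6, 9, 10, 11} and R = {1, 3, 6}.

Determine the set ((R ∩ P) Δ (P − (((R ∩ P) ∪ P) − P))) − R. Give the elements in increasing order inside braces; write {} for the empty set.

R ∩ P = {1, 6}
(R ∩ P) ∪ P = {1, 2, 5, 6, 9, 10, 11}
((R ∩ P) ∪ P) − P = {}
P − (((R ∩ P) ∪ P) − P) = {1, 2, 5, 6, 9, 10, 11}
(R ∩ P) Δ (P − (((R ∩ P) ∪ P) − P)) = {2, 5, 9, 10, 11}
((R ∩ P) Δ (P − (((R ∩ P) ∪ P) − P))) − R = {2, 5, 9, 10, 11}

{2, 5, 9, 10, 11}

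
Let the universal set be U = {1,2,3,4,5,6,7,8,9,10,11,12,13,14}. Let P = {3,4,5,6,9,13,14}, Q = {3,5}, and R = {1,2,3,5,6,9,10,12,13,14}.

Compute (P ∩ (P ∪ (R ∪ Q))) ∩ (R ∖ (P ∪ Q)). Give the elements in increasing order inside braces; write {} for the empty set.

R ∪ Q = {1,2,3,5,6,9,10,12,13,14}
P ∪ (R ∪ Q) = {1,2,3,4,5,6,9,10,12,13,14}
P ∩ (P ∪ (R ∪ Q)) = {3,4,5,6,9,13,14}
P ∪ Q = {3,4,5,6,9,13,14}
R ∖ (P ∪ Q) = {1,2,10,12}
(P ∩ (P ∪ (R ∪ Q))) ∩ (R ∖ (P ∪ Q)) = {}

{}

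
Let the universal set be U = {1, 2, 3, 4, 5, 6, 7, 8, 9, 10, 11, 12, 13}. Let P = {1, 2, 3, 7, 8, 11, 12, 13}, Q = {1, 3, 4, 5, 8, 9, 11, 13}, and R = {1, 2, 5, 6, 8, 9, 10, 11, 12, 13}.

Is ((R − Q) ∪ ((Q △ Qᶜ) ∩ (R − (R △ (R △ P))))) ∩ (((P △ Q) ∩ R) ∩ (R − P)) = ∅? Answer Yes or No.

No

R − Q = {2, 6, 10, 12}
Qᶜ = {2, 6, 7, 10, 12}
Q △ Qᶜ = {1, 2, 3, 4, 5, 6, 7, 8, 9, 10, 11, 12, 13}
R △ P = {3, 5, 6, 7, 9, 10}
R △ (R △ P) = {1, 2, 3, 7, 8, 11, 12, 13}
R − (R △ (R △ P)) = {5, 6, 9, 10}
(Q △ Qᶜ) ∩ (R − (R △ (R △ P))) = {5, 6, 9, 10}
(R − Q) ∪ ((Q △ Qᶜ) ∩ (R − (R △ (R △ P)))) = {2, 5, 6, 9, 10, 12}
P △ Q = {2, 4, 5, 7, 9, 12}
(P △ Q) ∩ R = {2, 5, 9, 12}
R − P = {5, 6, 9, 10}
((P △ Q) ∩ R) ∩ (R − P) = {5, 9}
5 lies in both, so they are not disjoint.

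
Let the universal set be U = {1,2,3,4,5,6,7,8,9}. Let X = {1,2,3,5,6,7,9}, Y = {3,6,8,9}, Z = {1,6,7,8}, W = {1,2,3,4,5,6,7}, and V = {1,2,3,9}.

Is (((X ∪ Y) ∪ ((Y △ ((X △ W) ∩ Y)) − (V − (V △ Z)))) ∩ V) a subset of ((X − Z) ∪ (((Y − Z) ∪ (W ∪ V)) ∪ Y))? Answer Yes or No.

Yes

X ∪ Y = {1,2,3,5,6,7,8,9}
X △ W = {4,9}
(X △ W) ∩ Y = {9}
Y △ ((X △ W) ∩ Y) = {3,6,8}
V △ Z = {2,3,6,7,8,9}
V − (V △ Z) = {1}
(Y △ ((X △ W) ∩ Y)) − (V − (V △ Z)) = {3,6,8}
(X ∪ Y) ∪ ((Y △ ((X △ W) ∩ Y)) − (V − (V △ Z))) = {1,2,3,5,6,7,8,9}
((X ∪ Y) ∪ ((Y △ ((X △ W) ∩ Y)) − (V − (V △ Z)))) ∩ V = {1,2,3,9}
X − Z = {2,3,5,9}
Y − Z = {3,9}
W ∪ V = {1,2,3,4,5,6,7,9}
(Y − Z) ∪ (W ∪ V) = {1,2,3,4,5,6,7,9}
((Y − Z) ∪ (W ∪ V)) ∪ Y = {1,2,3,4,5,6,7,8,9}
(X − Z) ∪ (((Y − Z) ∪ (W ∪ V)) ∪ Y) = {1,2,3,4,5,6,7,8,9}
Every element of {1,2,3,9} is in {1,2,3,4,5,6,7,8,9}, so ((X ∪ Y) ∪ ((Y △ ((X △ W) ∩ Y)) − (V − (V △ Z)))) ∩ V ⊆ (X − Z) ∪ (((Y − Z) ∪ (W ∪ V)) ∪ Y).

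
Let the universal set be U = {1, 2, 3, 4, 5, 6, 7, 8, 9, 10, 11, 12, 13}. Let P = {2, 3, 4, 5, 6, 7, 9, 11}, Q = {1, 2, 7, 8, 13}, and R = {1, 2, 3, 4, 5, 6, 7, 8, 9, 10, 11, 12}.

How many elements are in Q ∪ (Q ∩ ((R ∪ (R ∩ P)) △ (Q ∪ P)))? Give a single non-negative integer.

R ∩ P = {2, 3, 4, 5, 6, 7, 9, 11}
R ∪ (R ∩ P) = {1, 2, 3, 4, 5, 6, 7, 8, 9, 10, 11, 12}
Q ∪ P = {1, 2, 3, 4, 5, 6, 7, 8, 9, 11, 13}
(R ∪ (R ∩ P)) △ (Q ∪ P) = {10, 12, 13}
Q ∩ ((R ∪ (R ∩ P)) △ (Q ∪ P)) = {13}
Q ∪ (Q ∩ ((R ∪ (R ∩ P)) △ (Q ∪ P))) = {1, 2, 7, 8, 13}
|Q ∪ (Q ∩ ((R ∪ (R ∩ P)) △ (Q ∪ P)))| = 5

5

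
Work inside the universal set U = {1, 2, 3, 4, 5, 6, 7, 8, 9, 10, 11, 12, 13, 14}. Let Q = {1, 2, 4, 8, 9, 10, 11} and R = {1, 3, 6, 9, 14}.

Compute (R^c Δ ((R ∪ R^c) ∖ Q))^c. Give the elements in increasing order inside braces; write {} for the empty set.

R^c = {2, 4, 5, 7, 8, 10, 11, 12, 13}
R ∪ R^c = {1, 2, 3, 4, 5, 6, 7, 8, 9, 10, 11, 12, 13, 14}
(R ∪ R^c) ∖ Q = {3, 5, 6, 7, 12, 13, 14}
R^c Δ ((R ∪ R^c) ∖ Q) = {2, 3, 4, 6, 8, 10, 11, 14}
(R^c Δ ((R ∪ R^c) ∖ Q))^c = {1, 5, 7, 9, 12, 13}

{1, 5, 7, 9, 12, 13}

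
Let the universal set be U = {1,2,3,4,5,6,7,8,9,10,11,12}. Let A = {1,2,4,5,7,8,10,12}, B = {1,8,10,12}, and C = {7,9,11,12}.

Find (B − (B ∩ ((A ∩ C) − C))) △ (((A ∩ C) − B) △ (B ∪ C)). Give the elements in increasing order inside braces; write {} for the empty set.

A ∩ C = {7,12}
(A ∩ C) − C = {}
B ∩ ((A ∩ C) − C) = {}
B − (B ∩ ((A ∩ C) − C)) = {1,8,10,12}
(A ∩ C) − B = {7}
B ∪ C = {1,7,8,9,10,11,12}
((A ∩ C) − B) △ (B ∪ C) = {1,8,9,10,11,12}
(B − (B ∩ ((A ∩ C) − C))) △ (((A ∩ C) − B) △ (B ∪ C)) = {9,11}

{9,11}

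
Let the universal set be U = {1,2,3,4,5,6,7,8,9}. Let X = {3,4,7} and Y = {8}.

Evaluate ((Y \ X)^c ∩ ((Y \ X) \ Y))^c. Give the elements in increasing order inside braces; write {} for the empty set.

{1,2,3,4,5,6,7,8,9}

Y \ X = {8}
(Y \ X)^c = {1,2,3,4,5,6,7,9}
(Y \ X) \ Y = {}
(Y \ X)^c ∩ ((Y \ X) \ Y) = {}
((Y \ X)^c ∩ ((Y \ X) \ Y))^c = {1,2,3,4,5,6,7,8,9}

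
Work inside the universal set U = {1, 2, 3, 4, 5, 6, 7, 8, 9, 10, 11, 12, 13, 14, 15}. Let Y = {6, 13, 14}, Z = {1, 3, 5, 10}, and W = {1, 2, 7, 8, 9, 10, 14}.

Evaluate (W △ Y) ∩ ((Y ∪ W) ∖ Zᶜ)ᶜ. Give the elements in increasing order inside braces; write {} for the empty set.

W △ Y = {1, 2, 6, 7, 8, 9, 10, 13}
Y ∪ W = {1, 2, 6, 7, 8, 9, 10, 13, 14}
Zᶜ = {2, 4, 6, 7, 8, 9, 11, 12, 13, 14, 15}
(Y ∪ W) ∖ Zᶜ = {1, 10}
((Y ∪ W) ∖ Zᶜ)ᶜ = {2, 3, 4, 5, 6, 7, 8, 9, 11, 12, 13, 14, 15}
(W △ Y) ∩ ((Y ∪ W) ∖ Zᶜ)ᶜ = {2, 6, 7, 8, 9, 13}

{2, 6, 7, 8, 9, 13}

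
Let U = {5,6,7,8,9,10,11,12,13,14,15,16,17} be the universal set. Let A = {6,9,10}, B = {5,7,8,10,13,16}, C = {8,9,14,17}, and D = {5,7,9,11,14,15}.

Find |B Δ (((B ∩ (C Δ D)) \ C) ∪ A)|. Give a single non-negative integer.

C Δ D = {5,7,8,11,15,17}
B ∩ (C Δ D) = {5,7,8}
(B ∩ (C Δ D)) \ C = {5,7}
((B ∩ (C Δ D)) \ C) ∪ A = {5,6,7,9,10}
B Δ (((B ∩ (C Δ D)) \ C) ∪ A) = {6,8,9,13,16}
|B Δ (((B ∩ (C Δ D)) \ C) ∪ A)| = 5

5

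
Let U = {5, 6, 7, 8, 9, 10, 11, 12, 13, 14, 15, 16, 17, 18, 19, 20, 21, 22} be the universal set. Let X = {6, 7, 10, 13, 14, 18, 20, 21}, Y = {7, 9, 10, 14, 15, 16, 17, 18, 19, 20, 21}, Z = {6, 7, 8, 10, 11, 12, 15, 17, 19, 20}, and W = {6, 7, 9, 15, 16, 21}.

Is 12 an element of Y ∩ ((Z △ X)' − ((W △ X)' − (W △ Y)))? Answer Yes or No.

12 ∈ Z and 12 ∉ X, so 12 ∈ Z △ X
12 ∉ (Z △ X)' since 12 ∈ (Z △ X)
12 ∉ W and 12 ∉ X, so 12 ∉ W △ X
12 ∈ (W △ X)' since 12 ∉ (W △ X)
12 ∉ W and 12 ∉ Y, so 12 ∉ W △ Y
12 ∈ (W △ X)' and 12 ∉ (W △ Y), so 12 ∈ (W △ X)' − (W △ Y)
12 ∉ (Z △ X)' and 12 ∈ ((W △ X)' − (W △ Y)), so 12 ∉ (Z △ X)' − ((W △ X)' − (W △ Y))
12 ∉ Y and 12 ∉ ((Z △ X)' − ((W △ X)' − (W △ Y))), so 12 ∉ Y ∩ ((Z △ X)' − ((W △ X)' − (W △ Y)))

No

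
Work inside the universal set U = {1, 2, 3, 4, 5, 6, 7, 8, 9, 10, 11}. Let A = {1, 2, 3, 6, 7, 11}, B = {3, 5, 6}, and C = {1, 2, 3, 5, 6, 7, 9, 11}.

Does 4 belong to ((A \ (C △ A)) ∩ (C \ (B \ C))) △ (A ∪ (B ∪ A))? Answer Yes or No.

4 ∉ C and 4 ∉ A, so 4 ∉ C △ A
4 ∉ A and 4 ∉ (C △ A), so 4 ∉ A \ (C △ A)
4 ∉ B and 4 ∉ C, so 4 ∉ B \ C
4 ∉ C and 4 ∉ (B \ C), so 4 ∉ C \ (B \ C)
4 ∉ (A \ (C △ A)) and 4 ∉ (C \ (B \ C)), so 4 ∉ (A \ (C △ A)) ∩ (C \ (B \ C))
4 ∉ B and 4 ∉ A, so 4 ∉ B ∪ A
4 ∉ A and 4 ∉ (B ∪ A), so 4 ∉ A ∪ (B ∪ A)
4 ∉ ((A \ (C △ A)) ∩ (C \ (B \ C))) and 4 ∉ (A ∪ (B ∪ A)), so 4 ∉ ((A \ (C △ A)) ∩ (C \ (B \ C))) △ (A ∪ (B ∪ A))

No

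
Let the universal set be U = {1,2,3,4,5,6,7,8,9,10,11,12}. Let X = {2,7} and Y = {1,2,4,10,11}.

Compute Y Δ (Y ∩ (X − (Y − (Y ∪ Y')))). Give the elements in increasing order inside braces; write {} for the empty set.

Y' = {3,5,6,7,8,9,12}
Y ∪ Y' = {1,2,3,4,5,6,7,8,9,10,11,12}
Y − (Y ∪ Y') = {}
X − (Y − (Y ∪ Y')) = {2,7}
Y ∩ (X − (Y − (Y ∪ Y'))) = {2}
Y Δ (Y ∩ (X − (Y − (Y ∪ Y')))) = {1,4,10,11}

{1,4,10,11}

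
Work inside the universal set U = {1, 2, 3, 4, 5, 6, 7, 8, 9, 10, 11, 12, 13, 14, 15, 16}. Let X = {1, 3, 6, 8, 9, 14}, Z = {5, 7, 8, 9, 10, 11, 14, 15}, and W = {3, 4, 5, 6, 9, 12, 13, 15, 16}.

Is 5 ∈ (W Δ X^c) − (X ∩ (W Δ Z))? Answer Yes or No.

5 ∉ X, so 5 ∈ X^c
5 ∈ W and 5 ∈ X^c, so 5 ∉ W Δ X^c
5 ∈ W and 5 ∈ Z, so 5 ∉ W Δ Z
5 ∉ X and 5 ∉ (W Δ Z), so 5 ∉ X ∩ (W Δ Z)
5 ∉ (W Δ X^c) and 5 ∉ (X ∩ (W Δ Z)), so 5 ∉ (W Δ X^c) − (X ∩ (W Δ Z))

No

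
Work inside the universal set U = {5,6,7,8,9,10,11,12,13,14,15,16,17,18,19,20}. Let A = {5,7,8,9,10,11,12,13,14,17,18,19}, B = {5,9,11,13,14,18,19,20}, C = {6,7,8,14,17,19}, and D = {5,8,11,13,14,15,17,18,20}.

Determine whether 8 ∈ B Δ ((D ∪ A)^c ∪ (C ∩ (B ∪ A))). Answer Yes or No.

8 ∈ D and 8 ∈ A, so 8 ∈ D ∪ A
8 ∉ (D ∪ A)^c since 8 ∈ (D ∪ A)
8 ∉ B and 8 ∈ A, so 8 ∈ B ∪ A
8 ∈ C and 8 ∈ (B ∪ A), so 8 ∈ C ∩ (B ∪ A)
8 ∉ (D ∪ A)^c and 8 ∈ (C ∩ (B ∪ A)), so 8 ∈ (D ∪ A)^c ∪ (C ∩ (B ∪ A))
8 ∉ B and 8 ∈ ((D ∪ A)^c ∪ (C ∩ (B ∪ A))), so 8 ∈ B Δ ((D ∪ A)^c ∪ (C ∩ (B ∪ A)))

Yes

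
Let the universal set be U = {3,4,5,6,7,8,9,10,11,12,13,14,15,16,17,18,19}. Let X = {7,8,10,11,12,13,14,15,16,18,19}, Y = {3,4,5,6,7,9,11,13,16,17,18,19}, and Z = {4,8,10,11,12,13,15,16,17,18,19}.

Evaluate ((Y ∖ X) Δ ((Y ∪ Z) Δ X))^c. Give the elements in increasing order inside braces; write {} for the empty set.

{3,4,5,6,7,8,9,10,11,12,13,15,16,17,18,19}

Y ∖ X = {3,4,5,6,9,17}
Y ∪ Z = {3,4,5,6,7,8,9,10,11,12,13,15,16,17,18,19}
(Y ∪ Z) Δ X = {3,4,5,6,9,14,17}
(Y ∖ X) Δ ((Y ∪ Z) Δ X) = {14}
((Y ∖ X) Δ ((Y ∪ Z) Δ X))^c = {3,4,5,6,7,8,9,10,11,12,13,15,16,17,18,19}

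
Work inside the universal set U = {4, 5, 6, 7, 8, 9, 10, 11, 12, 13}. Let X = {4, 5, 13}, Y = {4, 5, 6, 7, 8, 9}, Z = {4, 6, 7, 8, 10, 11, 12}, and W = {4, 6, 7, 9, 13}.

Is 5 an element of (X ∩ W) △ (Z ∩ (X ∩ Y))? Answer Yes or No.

5 ∈ X and 5 ∉ W, so 5 ∉ X ∩ W
5 ∈ X and 5 ∈ Y, so 5 ∈ X ∩ Y
5 ∉ Z and 5 ∈ (X ∩ Y), so 5 ∉ Z ∩ (X ∩ Y)
5 ∉ (X ∩ W) and 5 ∉ (Z ∩ (X ∩ Y)), so 5 ∉ (X ∩ W) △ (Z ∩ (X ∩ Y))

No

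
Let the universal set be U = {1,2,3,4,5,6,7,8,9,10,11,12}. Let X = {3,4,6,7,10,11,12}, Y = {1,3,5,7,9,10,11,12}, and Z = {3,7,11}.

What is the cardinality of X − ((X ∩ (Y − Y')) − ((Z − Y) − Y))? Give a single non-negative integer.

Y' = {2,4,6,8}
Y − Y' = {1,3,5,7,9,10,11,12}
X ∩ (Y − Y') = {3,7,10,11,12}
Z − Y = {}
(Z − Y) − Y = {}
(X ∩ (Y − Y')) − ((Z − Y) − Y) = {3,7,10,11,12}
X − ((X ∩ (Y − Y')) − ((Z − Y) − Y)) = {4,6}
|X − ((X ∩ (Y − Y')) − ((Z − Y) − Y))| = 2

2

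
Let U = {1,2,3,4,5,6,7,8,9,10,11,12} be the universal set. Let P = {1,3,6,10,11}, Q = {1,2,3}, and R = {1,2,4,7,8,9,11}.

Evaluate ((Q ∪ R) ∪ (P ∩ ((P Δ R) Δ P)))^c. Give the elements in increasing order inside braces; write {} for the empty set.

Q ∪ R = {1,2,3,4,7,8,9,11}
P Δ R = {2,3,4,6,7,8,9,10}
(P Δ R) Δ P = {1,2,4,7,8,9,11}
P ∩ ((P Δ R) Δ P) = {1,11}
(Q ∪ R) ∪ (P ∩ ((P Δ R) Δ P)) = {1,2,3,4,7,8,9,11}
((Q ∪ R) ∪ (P ∩ ((P Δ R) Δ P)))^c = {5,6,10,12}

{5,6,10,12}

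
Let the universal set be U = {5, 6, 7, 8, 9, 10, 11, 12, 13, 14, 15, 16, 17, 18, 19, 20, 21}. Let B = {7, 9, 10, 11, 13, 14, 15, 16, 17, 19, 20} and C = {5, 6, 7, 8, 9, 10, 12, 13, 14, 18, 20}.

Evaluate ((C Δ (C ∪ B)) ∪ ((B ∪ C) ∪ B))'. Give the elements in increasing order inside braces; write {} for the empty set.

C ∪ B = {5, 6, 7, 8, 9, 10, 11, 12, 13, 14, 15, 16, 17, 18, 19, 20}
C Δ (C ∪ B) = {11, 15, 16, 17, 19}
B ∪ C = {5, 6, 7, 8, 9, 10, 11, 12, 13, 14, 15, 16, 17, 18, 19, 20}
(B ∪ C) ∪ B = {5, 6, 7, 8, 9, 10, 11, 12, 13, 14, 15, 16, 17, 18, 19, 20}
(C Δ (C ∪ B)) ∪ ((B ∪ C) ∪ B) = {5, 6, 7, 8, 9, 10, 11, 12, 13, 14, 15, 16, 17, 18, 19, 20}
((C Δ (C ∪ B)) ∪ ((B ∪ C) ∪ B))' = {21}

{21}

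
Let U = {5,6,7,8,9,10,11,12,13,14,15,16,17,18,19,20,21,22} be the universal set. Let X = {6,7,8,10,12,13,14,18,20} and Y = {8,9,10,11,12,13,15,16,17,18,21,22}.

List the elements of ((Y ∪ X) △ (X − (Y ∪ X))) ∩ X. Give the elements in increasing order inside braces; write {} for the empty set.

Y ∪ X = {6,7,8,9,10,11,12,13,14,15,16,17,18,20,21,22}
X − (Y ∪ X) = {}
(Y ∪ X) △ (X − (Y ∪ X)) = {6,7,8,9,10,11,12,13,14,15,16,17,18,20,21,22}
((Y ∪ X) △ (X − (Y ∪ X))) ∩ X = {6,7,8,10,12,13,14,18,20}

{6,7,8,10,12,13,14,18,20}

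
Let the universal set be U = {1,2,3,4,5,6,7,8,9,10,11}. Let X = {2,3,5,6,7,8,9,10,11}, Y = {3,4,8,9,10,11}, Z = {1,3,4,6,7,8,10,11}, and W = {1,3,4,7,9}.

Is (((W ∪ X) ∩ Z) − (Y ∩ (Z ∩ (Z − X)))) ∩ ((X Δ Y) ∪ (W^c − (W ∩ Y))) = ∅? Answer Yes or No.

W ∪ X = {1,2,3,4,5,6,7,8,9,10,11}
(W ∪ X) ∩ Z = {1,3,4,6,7,8,10,11}
Z − X = {1,4}
Z ∩ (Z − X) = {1,4}
Y ∩ (Z ∩ (Z − X)) = {4}
((W ∪ X) ∩ Z) − (Y ∩ (Z ∩ (Z − X))) = {1,3,6,7,8,10,11}
X Δ Y = {2,4,5,6,7}
W^c = {2,5,6,8,10,11}
W ∩ Y = {3,4,9}
W^c − (W ∩ Y) = {2,5,6,8,10,11}
(X Δ Y) ∪ (W^c − (W ∩ Y)) = {2,4,5,6,7,8,10,11}
6 lies in both, so they are not disjoint.

No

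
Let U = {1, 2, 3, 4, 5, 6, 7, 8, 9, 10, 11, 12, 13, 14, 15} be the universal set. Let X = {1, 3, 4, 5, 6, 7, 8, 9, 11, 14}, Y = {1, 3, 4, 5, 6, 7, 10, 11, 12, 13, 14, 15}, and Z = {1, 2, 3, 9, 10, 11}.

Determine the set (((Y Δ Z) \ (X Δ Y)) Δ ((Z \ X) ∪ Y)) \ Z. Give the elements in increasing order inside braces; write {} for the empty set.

{12, 13, 15}

Y Δ Z = {2, 4, 5, 6, 7, 9, 12, 13, 14, 15}
X Δ Y = {8, 9, 10, 12, 13, 15}
(Y Δ Z) \ (X Δ Y) = {2, 4, 5, 6, 7, 14}
Z \ X = {2, 10}
(Z \ X) ∪ Y = {1, 2, 3, 4, 5, 6, 7, 10, 11, 12, 13, 14, 15}
((Y Δ Z) \ (X Δ Y)) Δ ((Z \ X) ∪ Y) = {1, 3, 10, 11, 12, 13, 15}
(((Y Δ Z) \ (X Δ Y)) Δ ((Z \ X) ∪ Y)) \ Z = {12, 13, 15}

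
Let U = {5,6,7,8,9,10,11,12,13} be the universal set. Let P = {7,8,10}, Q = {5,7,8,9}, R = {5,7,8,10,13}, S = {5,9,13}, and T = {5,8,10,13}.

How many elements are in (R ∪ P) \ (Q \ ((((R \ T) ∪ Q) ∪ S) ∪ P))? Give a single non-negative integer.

R ∪ P = {5,7,8,10,13}
R \ T = {7}
(R \ T) ∪ Q = {5,7,8,9}
((R \ T) ∪ Q) ∪ S = {5,7,8,9,13}
(((R \ T) ∪ Q) ∪ S) ∪ P = {5,7,8,9,10,13}
Q \ ((((R \ T) ∪ Q) ∪ S) ∪ P) = {}
(R ∪ P) \ (Q \ ((((R \ T) ∪ Q) ∪ S) ∪ P)) = {5,7,8,10,13}
|(R ∪ P) \ (Q \ ((((R \ T) ∪ Q) ∪ S) ∪ P))| = 5

5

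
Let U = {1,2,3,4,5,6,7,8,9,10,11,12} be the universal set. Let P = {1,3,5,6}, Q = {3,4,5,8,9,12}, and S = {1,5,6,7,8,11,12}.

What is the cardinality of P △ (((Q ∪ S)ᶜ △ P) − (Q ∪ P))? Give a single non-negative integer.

Q ∪ S = {1,3,4,5,6,7,8,9,11,12}
(Q ∪ S)ᶜ = {2,10}
(Q ∪ S)ᶜ △ P = {1,2,3,5,6,10}
Q ∪ P = {1,3,4,5,6,8,9,12}
((Q ∪ S)ᶜ △ P) − (Q ∪ P) = {2,10}
P △ (((Q ∪ S)ᶜ △ P) − (Q ∪ P)) = {1,2,3,5,6,10}
|P △ (((Q ∪ S)ᶜ △ P) − (Q ∪ P))| = 6

6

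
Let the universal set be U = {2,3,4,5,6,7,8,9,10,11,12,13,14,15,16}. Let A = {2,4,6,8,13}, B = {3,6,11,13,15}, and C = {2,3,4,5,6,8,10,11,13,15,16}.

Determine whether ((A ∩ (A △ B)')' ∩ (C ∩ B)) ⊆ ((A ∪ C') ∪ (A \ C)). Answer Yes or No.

A △ B = {2,3,4,8,11,15}
(A △ B)' = {5,6,7,9,10,12,13,14,16}
A ∩ (A △ B)' = {6,13}
(A ∩ (A △ B)')' = {2,3,4,5,7,8,9,10,11,12,14,15,16}
C ∩ B = {3,6,11,13,15}
(A ∩ (A △ B)')' ∩ (C ∩ B) = {3,11,15}
C' = {7,9,12,14}
A ∪ C' = {2,4,6,7,8,9,12,13,14}
A \ C = {}
(A ∪ C') ∪ (A \ C) = {2,4,6,7,8,9,12,13,14}
3 ∈ (A ∩ (A △ B)')' ∩ (C ∩ B) but 3 ∉ (A ∪ C') ∪ (A \ C), so the inclusion fails.

No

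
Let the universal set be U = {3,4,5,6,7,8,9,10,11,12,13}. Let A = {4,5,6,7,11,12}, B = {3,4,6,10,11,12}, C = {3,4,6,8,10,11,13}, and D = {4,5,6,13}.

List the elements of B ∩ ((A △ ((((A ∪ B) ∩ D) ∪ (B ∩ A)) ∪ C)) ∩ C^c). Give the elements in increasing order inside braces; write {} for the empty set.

A ∪ B = {3,4,5,6,7,10,11,12}
(A ∪ B) ∩ D = {4,5,6}
B ∩ A = {4,6,11,12}
((A ∪ B) ∩ D) ∪ (B ∩ A) = {4,5,6,11,12}
(((A ∪ B) ∩ D) ∪ (B ∩ A)) ∪ C = {3,4,5,6,8,10,11,12,13}
A △ ((((A ∪ B) ∩ D) ∪ (B ∩ A)) ∪ C) = {3,7,8,10,13}
C^c = {5,7,9,12}
(A △ ((((A ∪ B) ∩ D) ∪ (B ∩ A)) ∪ C)) ∩ C^c = {7}
B ∩ ((A △ ((((A ∪ B) ∩ D) ∪ (B ∩ A)) ∪ C)) ∩ C^c) = {}

{}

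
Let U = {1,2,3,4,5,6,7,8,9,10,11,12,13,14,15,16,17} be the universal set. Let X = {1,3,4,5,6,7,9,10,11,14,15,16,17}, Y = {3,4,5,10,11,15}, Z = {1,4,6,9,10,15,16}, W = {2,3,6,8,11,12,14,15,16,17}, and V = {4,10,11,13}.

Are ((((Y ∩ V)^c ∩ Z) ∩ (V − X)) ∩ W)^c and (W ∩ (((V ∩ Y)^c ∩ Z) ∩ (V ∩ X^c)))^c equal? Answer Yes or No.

Y ∩ V = {4,10,11}
(Y ∩ V)^c = {1,2,3,5,6,7,8,9,12,13,14,15,16,17}
(Y ∩ V)^c ∩ Z = {1,6,9,15,16}
V − X = {13}
((Y ∩ V)^c ∩ Z) ∩ (V − X) = {}
(((Y ∩ V)^c ∩ Z) ∩ (V − X)) ∩ W = {}
((((Y ∩ V)^c ∩ Z) ∩ (V − X)) ∩ W)^c = {1,2,3,4,5,6,7,8,9,10,11,12,13,14,15,16,17}
V ∩ Y = {4,10,11}
(V ∩ Y)^c = {1,2,3,5,6,7,8,9,12,13,14,15,16,17}
(V ∩ Y)^c ∩ Z = {1,6,9,15,16}
X^c = {2,8,12,13}
V ∩ X^c = {13}
((V ∩ Y)^c ∩ Z) ∩ (V ∩ X^c) = {}
W ∩ (((V ∩ Y)^c ∩ Z) ∩ (V ∩ X^c)) = {}
(W ∩ (((V ∩ Y)^c ∩ Z) ∩ (V ∩ X^c)))^c = {1,2,3,4,5,6,7,8,9,10,11,12,13,14,15,16,17}
Both equal {1,2,3,4,5,6,7,8,9,10,11,12,13,14,15,16,17}, so ((((Y ∩ V)^c ∩ Z) ∩ (V − X)) ∩ W)^c = (W ∩ (((V ∩ Y)^c ∩ Z) ∩ (V ∩ X^c)))^c.

Yes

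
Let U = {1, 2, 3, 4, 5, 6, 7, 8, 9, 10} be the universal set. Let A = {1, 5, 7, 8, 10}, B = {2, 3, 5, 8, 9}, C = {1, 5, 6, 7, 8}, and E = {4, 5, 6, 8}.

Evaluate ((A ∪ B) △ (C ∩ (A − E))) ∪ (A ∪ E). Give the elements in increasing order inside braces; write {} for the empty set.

A ∪ B = {1, 2, 3, 5, 7, 8, 9, 10}
A − E = {1, 7, 10}
C ∩ (A − E) = {1, 7}
(A ∪ B) △ (C ∩ (A − E)) = {2, 3, 5, 8, 9, 10}
A ∪ E = {1, 4, 5, 6, 7, 8, 10}
((A ∪ B) △ (C ∩ (A − E))) ∪ (A ∪ E) = {1, 2, 3, 4, 5, 6, 7, 8, 9, 10}

{1, 2, 3, 4, 5, 6, 7, 8, 9, 10}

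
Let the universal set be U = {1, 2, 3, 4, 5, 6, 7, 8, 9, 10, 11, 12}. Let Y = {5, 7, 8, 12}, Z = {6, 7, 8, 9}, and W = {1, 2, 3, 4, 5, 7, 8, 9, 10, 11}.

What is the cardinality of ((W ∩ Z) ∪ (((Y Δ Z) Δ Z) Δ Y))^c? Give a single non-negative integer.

W ∩ Z = {7, 8, 9}
Y Δ Z = {5, 6, 9, 12}
(Y Δ Z) Δ Z = {5, 7, 8, 12}
((Y Δ Z) Δ Z) Δ Y = {}
(W ∩ Z) ∪ (((Y Δ Z) Δ Z) Δ Y) = {7, 8, 9}
((W ∩ Z) ∪ (((Y Δ Z) Δ Z) Δ Y))^c = {1, 2, 3, 4, 5, 6, 10, 11, 12}
|((W ∩ Z) ∪ (((Y Δ Z) Δ Z) Δ Y))^c| = 9

9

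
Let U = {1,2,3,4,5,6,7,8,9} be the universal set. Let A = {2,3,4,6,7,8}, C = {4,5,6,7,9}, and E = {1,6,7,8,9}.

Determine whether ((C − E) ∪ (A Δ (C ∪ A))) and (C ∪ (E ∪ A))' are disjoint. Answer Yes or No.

C − E = {4,5}
C ∪ A = {2,3,4,5,6,7,8,9}
A Δ (C ∪ A) = {5,9}
(C − E) ∪ (A Δ (C ∪ A)) = {4,5,9}
E ∪ A = {1,2,3,4,6,7,8,9}
C ∪ (E ∪ A) = {1,2,3,4,5,6,7,8,9}
(C ∪ (E ∪ A))' = {}
{4,5,9} and {} share no elements.

Yes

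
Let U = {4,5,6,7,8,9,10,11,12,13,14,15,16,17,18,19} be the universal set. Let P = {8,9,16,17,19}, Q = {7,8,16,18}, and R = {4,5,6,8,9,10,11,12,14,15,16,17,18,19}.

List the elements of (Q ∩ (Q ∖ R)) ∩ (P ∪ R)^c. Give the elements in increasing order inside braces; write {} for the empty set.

{7}

Q ∖ R = {7}
Q ∩ (Q ∖ R) = {7}
P ∪ R = {4,5,6,8,9,10,11,12,14,15,16,17,18,19}
(P ∪ R)^c = {7,13}
(Q ∩ (Q ∖ R)) ∩ (P ∪ R)^c = {7}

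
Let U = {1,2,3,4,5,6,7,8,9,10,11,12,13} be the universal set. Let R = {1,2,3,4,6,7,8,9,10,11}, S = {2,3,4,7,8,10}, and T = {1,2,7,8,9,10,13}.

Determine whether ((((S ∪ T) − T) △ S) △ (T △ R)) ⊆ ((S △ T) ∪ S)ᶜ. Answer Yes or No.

S ∪ T = {1,2,3,4,7,8,9,10,13}
(S ∪ T) − T = {3,4}
((S ∪ T) − T) △ S = {2,7,8,10}
T △ R = {3,4,6,11,13}
(((S ∪ T) − T) △ S) △ (T △ R) = {2,3,4,6,7,8,10,11,13}
S △ T = {1,3,4,9,13}
(S △ T) ∪ S = {1,2,3,4,7,8,9,10,13}
((S △ T) ∪ S)ᶜ = {5,6,11,12}
2 ∈ (((S ∪ T) − T) △ S) △ (T △ R) but 2 ∉ ((S △ T) ∪ S)ᶜ, so the inclusion fails.

No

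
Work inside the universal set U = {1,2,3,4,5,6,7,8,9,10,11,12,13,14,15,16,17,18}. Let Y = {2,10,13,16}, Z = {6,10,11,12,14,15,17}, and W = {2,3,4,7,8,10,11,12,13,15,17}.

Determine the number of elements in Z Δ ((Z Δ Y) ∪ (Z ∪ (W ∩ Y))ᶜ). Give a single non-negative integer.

12

Z Δ Y = {2,6,11,12,13,14,15,16,17}
W ∩ Y = {2,10,13}
Z ∪ (W ∩ Y) = {2,6,10,11,12,13,14,15,17}
(Z ∪ (W ∩ Y))ᶜ = {1,3,4,5,7,8,9,16,18}
(Z Δ Y) ∪ (Z ∪ (W ∩ Y))ᶜ = {1,2,3,4,5,6,7,8,9,11,12,13,14,15,16,17,18}
Z Δ ((Z Δ Y) ∪ (Z ∪ (W ∩ Y))ᶜ) = {1,2,3,4,5,7,8,9,10,13,16,18}
|Z Δ ((Z Δ Y) ∪ (Z ∪ (W ∩ Y))ᶜ)| = 12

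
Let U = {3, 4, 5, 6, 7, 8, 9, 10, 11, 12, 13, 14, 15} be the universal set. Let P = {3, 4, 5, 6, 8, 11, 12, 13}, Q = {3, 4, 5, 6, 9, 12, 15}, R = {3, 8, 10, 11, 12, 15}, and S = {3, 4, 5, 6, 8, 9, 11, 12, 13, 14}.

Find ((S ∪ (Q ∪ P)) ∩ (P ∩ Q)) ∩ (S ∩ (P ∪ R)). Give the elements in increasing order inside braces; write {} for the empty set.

{3, 4, 5, 6, 12}

Q ∪ P = {3, 4, 5, 6, 8, 9, 11, 12, 13, 15}
S ∪ (Q ∪ P) = {3, 4, 5, 6, 8, 9, 11, 12, 13, 14, 15}
P ∩ Q = {3, 4, 5, 6, 12}
(S ∪ (Q ∪ P)) ∩ (P ∩ Q) = {3, 4, 5, 6, 12}
P ∪ R = {3, 4, 5, 6, 8, 10, 11, 12, 13, 15}
S ∩ (P ∪ R) = {3, 4, 5, 6, 8, 11, 12, 13}
((S ∪ (Q ∪ P)) ∩ (P ∩ Q)) ∩ (S ∩ (P ∪ R)) = {3, 4, 5, 6, 12}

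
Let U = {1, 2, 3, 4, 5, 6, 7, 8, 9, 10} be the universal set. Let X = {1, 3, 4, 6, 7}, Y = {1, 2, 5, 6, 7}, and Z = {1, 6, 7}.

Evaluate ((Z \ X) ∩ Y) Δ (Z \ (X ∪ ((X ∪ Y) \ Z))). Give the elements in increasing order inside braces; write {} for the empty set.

{}

Z \ X = {}
(Z \ X) ∩ Y = {}
X ∪ Y = {1, 2, 3, 4, 5, 6, 7}
(X ∪ Y) \ Z = {2, 3, 4, 5}
X ∪ ((X ∪ Y) \ Z) = {1, 2, 3, 4, 5, 6, 7}
Z \ (X ∪ ((X ∪ Y) \ Z)) = {}
((Z \ X) ∩ Y) Δ (Z \ (X ∪ ((X ∪ Y) \ Z))) = {}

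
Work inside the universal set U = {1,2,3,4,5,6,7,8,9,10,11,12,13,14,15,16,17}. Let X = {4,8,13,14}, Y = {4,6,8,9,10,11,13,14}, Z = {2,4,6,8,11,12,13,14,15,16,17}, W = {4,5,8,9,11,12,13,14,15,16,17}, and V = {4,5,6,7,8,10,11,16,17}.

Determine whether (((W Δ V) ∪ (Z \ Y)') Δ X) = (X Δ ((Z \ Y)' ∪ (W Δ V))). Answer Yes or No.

Yes

W Δ V = {6,7,9,10,12,13,14,15}
Z \ Y = {2,12,15,16,17}
(Z \ Y)' = {1,3,4,5,6,7,8,9,10,11,13,14}
(W Δ V) ∪ (Z \ Y)' = {1,3,4,5,6,7,8,9,10,11,12,13,14,15}
((W Δ V) ∪ (Z \ Y)') Δ X = {1,3,5,6,7,9,10,11,12,15}
(Z \ Y)' ∪ (W Δ V) = {1,3,4,5,6,7,8,9,10,11,12,13,14,15}
X Δ ((Z \ Y)' ∪ (W Δ V)) = {1,3,5,6,7,9,10,11,12,15}
Both equal {1,3,5,6,7,9,10,11,12,15}, so ((W Δ V) ∪ (Z \ Y)') Δ X = X Δ ((Z \ Y)' ∪ (W Δ V)).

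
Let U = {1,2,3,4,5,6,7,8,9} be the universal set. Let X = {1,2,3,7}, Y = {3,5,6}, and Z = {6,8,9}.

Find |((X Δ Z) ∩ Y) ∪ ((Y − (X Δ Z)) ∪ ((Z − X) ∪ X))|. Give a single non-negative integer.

8

X Δ Z = {1,2,3,6,7,8,9}
(X Δ Z) ∩ Y = {3,6}
Y − (X Δ Z) = {5}
Z − X = {6,8,9}
(Z − X) ∪ X = {1,2,3,6,7,8,9}
(Y − (X Δ Z)) ∪ ((Z − X) ∪ X) = {1,2,3,5,6,7,8,9}
((X Δ Z) ∩ Y) ∪ ((Y − (X Δ Z)) ∪ ((Z − X) ∪ X)) = {1,2,3,5,6,7,8,9}
|((X Δ Z) ∩ Y) ∪ ((Y − (X Δ Z)) ∪ ((Z − X) ∪ X))| = 8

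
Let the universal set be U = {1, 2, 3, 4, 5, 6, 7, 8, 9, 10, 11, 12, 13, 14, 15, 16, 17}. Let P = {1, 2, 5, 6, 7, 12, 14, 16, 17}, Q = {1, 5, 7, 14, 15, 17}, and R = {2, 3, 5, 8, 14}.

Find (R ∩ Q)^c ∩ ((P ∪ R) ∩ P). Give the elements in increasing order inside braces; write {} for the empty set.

{1, 2, 6, 7, 12, 16, 17}

R ∩ Q = {5, 14}
(R ∩ Q)^c = {1, 2, 3, 4, 6, 7, 8, 9, 10, 11, 12, 13, 15, 16, 17}
P ∪ R = {1, 2, 3, 5, 6, 7, 8, 12, 14, 16, 17}
(P ∪ R) ∩ P = {1, 2, 5, 6, 7, 12, 14, 16, 17}
(R ∩ Q)^c ∩ ((P ∪ R) ∩ P) = {1, 2, 6, 7, 12, 16, 17}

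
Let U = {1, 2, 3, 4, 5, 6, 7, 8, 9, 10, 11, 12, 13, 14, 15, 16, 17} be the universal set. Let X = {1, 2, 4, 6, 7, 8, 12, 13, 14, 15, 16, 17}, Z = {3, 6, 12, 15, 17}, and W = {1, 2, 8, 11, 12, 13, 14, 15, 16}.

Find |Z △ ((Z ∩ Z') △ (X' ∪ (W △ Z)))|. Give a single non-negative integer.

Z' = {1, 2, 4, 5, 7, 8, 9, 10, 11, 13, 14, 16}
Z ∩ Z' = {}
X' = {3, 5, 9, 10, 11}
W △ Z = {1, 2, 3, 6, 8, 11, 13, 14, 16, 17}
X' ∪ (W △ Z) = {1, 2, 3, 5, 6, 8, 9, 10, 11, 13, 14, 16, 17}
(Z ∩ Z') △ (X' ∪ (W △ Z)) = {1, 2, 3, 5, 6, 8, 9, 10, 11, 13, 14, 16, 17}
Z △ ((Z ∩ Z') △ (X' ∪ (W △ Z))) = {1, 2, 5, 8, 9, 10, 11, 12, 13, 14, 15, 16}
|Z △ ((Z ∩ Z') △ (X' ∪ (W △ Z)))| = 12

12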